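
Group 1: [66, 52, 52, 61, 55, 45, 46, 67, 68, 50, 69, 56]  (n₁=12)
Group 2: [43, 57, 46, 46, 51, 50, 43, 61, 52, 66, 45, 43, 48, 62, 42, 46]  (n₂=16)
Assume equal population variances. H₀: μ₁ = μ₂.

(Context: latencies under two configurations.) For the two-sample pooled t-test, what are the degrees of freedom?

df = n₁ + n₂ − 2 = 12 + 16 − 2 = 26

degrees of freedom = 26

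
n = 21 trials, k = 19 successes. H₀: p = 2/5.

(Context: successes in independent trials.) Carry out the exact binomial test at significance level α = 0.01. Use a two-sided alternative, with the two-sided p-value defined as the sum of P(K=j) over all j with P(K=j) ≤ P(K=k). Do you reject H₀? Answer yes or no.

Exact binomial: n=21, k=19, p₀=2/5=0.4000
P(X=j) = C(n,j)·p₀^j·(1−p₀)^(n−j); p = Σ P(X=j) over j with P(X=j) ≤ P(X=19)
p-value (two-sided) = 0.00000
At α=0.01: p < α → reject H₀

reject H₀: yes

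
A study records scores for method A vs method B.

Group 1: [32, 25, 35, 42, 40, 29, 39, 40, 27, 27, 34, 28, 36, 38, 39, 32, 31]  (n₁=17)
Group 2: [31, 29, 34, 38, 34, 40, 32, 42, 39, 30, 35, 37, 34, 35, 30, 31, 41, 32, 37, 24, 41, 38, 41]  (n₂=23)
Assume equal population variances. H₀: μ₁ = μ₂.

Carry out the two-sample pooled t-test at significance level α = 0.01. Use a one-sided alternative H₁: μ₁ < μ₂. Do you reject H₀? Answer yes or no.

x̄₁=33.765, s₁=5.380, n₁=17
x̄₂=35.000, s₂=4.690, n₂=23
s_p² = [16·5.380² + 22·4.690²]/38 = 24.9226
SE = √(s_p²·(1/17+1/23)) = 1.5968
t = (33.765−35.000)/1.5968 = -0.7736
df = 38
p-value (one-sided, H₁ less) = 0.22197
At α=0.01: p ≥ α → fail to reject H₀

reject H₀: no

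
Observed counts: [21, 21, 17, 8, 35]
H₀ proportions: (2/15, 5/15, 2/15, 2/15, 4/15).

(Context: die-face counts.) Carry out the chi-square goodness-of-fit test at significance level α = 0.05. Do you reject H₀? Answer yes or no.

reject H₀: yes

n = 102; E_i = n·p_i = [13.60, 34.00, 13.60, 13.60, 27.20]
χ² = (21−13.60)²/13.60 + (21−34.00)²/34.00 + (17−13.60)²/13.60 + (8−13.60)²/13.60 + (35−27.20)²/27.20 = 14.3897
df = 4
p-value (upper-tail) = 0.00615
At α=0.05: p < α → reject H₀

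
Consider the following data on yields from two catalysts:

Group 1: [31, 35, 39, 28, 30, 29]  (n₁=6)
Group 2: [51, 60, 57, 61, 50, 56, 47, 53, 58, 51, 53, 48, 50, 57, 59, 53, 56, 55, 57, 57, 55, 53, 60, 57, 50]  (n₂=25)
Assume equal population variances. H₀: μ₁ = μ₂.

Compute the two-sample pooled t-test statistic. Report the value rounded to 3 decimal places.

x̄₁=32.000, s₁=4.195, n₁=6
x̄₂=54.560, s₂=3.895, n₂=25
s_p² = [5·4.195² + 24·3.895²]/29 = 15.5917
SE = √(s_p²·(1/6+1/25)) = 1.7951
t = (32.000−54.560)/1.7951 = -12.5677
df = 29

test statistic = -12.568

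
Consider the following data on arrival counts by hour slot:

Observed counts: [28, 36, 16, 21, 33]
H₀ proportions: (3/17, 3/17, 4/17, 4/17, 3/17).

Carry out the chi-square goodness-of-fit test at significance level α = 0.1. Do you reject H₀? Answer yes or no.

n = 134; E_i = n·p_i = [23.65, 23.65, 31.53, 31.53, 23.65]
χ² = (28−23.65)²/23.65 + (36−23.65)²/23.65 + (16−31.53)²/31.53 + (21−31.53)²/31.53 + (33−23.65)²/23.65 = 22.1188
df = 4
p-value (upper-tail) = 0.00019
At α=0.1: p < α → reject H₀

reject H₀: yes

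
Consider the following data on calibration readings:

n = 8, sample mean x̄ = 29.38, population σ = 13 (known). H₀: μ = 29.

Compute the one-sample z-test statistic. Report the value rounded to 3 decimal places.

SE = σ/√n = 13/√8 = 4.5962
z = (x̄−μ₀)/SE = (29.38−29)/4.5962 = 0.0827

test statistic = 0.083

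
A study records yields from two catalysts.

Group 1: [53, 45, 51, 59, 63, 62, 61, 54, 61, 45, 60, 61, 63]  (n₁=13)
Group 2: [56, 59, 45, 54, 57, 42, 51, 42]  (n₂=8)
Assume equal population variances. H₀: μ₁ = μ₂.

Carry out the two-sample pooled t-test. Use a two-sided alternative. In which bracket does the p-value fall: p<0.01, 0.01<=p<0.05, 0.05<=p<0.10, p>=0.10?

x̄₁=56.769, s₁=6.496, n₁=13
x̄₂=50.750, s₂=6.882, n₂=8
s_p² = [12·6.496² + 7·6.882²]/19 = 44.0951
SE = √(s_p²·(1/13+1/8)) = 2.9839
t = (56.769−50.750)/2.9839 = 2.0172
df = 19
p-value (two-sided) = 0.05803
→ bracket: 0.05<=p<0.10

p-value bracket: 0.05<=p<0.10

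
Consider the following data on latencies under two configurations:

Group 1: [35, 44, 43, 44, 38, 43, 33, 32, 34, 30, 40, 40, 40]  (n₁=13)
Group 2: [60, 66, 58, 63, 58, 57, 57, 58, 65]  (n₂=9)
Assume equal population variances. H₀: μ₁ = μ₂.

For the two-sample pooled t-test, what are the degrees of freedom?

degrees of freedom = 20

df = n₁ + n₂ − 2 = 13 + 9 − 2 = 20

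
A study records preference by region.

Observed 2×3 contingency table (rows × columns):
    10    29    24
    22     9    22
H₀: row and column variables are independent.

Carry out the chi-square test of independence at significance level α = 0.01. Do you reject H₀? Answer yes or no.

reject H₀: yes

Row totals [63, 53], col totals [32, 38, 46], n=116
χ² = (10−17.38)²/17.38 + (29−20.64)²/20.64 + (24−24.98)²/24.98 + (22−14.62)²/14.62 + (9−17.36)²/17.36 + (22−21.02)²/21.02 = 14.3579
df = 2
p-value (upper-tail) = 0.00076
At α=0.01: p < α → reject H₀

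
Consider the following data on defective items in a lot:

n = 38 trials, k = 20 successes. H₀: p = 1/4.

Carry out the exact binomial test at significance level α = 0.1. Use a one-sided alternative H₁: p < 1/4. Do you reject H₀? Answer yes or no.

Exact binomial: n=38, k=20, p₀=1/4=0.2500
P(X≤20) from Σ C(n,i)·p₀^i·(1−p₀)^(n−i)
p-value (one-sided, H₁ less) = 0.99993
At α=0.1: p ≥ α → fail to reject H₀

reject H₀: no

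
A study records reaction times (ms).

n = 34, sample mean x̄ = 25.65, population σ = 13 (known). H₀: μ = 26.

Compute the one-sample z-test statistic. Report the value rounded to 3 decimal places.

test statistic = -0.157

SE = σ/√n = 13/√34 = 2.2295
z = (x̄−μ₀)/SE = (25.65−26)/2.2295 = -0.1570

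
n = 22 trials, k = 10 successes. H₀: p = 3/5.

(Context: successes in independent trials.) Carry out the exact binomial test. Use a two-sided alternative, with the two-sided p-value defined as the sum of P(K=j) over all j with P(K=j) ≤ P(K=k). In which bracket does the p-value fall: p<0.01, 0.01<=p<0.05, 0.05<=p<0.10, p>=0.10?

p-value bracket: p>=0.10

Exact binomial: n=22, k=10, p₀=3/5=0.6000
P(X=j) = C(n,j)·p₀^j·(1−p₀)^(n−j); p = Σ P(X=j) over j with P(X=j) ≤ P(X=10)
p-value (two-sided) = 0.19293
→ bracket: p>=0.10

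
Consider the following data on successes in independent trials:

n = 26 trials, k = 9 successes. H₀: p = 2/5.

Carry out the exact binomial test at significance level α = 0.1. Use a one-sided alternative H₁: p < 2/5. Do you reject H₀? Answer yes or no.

Exact binomial: n=26, k=9, p₀=2/5=0.4000
P(X≤9) from Σ C(n,i)·p₀^i·(1−p₀)^(n−i)
p-value (one-sided, H₁ less) = 0.36418
At α=0.1: p ≥ α → fail to reject H₀

reject H₀: no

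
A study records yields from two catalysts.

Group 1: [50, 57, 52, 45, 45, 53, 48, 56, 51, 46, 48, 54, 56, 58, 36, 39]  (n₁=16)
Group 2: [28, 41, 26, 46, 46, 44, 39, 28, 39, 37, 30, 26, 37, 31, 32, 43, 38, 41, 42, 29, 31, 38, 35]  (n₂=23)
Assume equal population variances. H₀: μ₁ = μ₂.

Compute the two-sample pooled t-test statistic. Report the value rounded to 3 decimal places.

x̄₁=49.625, s₁=6.344, n₁=16
x̄₂=35.957, s₂=6.421, n₂=23
s_p² = [15·6.344² + 22·6.421²]/37 = 40.8299
SE = √(s_p²·(1/16+1/23)) = 2.0802
t = (49.625−35.957)/2.0802 = 6.5709
df = 37

test statistic = 6.571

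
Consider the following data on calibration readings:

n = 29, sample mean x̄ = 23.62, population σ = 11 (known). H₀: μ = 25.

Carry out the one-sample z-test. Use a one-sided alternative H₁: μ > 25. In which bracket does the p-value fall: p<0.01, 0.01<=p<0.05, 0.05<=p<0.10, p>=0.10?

SE = σ/√n = 11/√29 = 2.0426
z = (x̄−μ₀)/SE = (23.62−25)/2.0426 = -0.6756
p-value (one-sided, H₁ greater) = 0.75035
→ bracket: p>=0.10

p-value bracket: p>=0.10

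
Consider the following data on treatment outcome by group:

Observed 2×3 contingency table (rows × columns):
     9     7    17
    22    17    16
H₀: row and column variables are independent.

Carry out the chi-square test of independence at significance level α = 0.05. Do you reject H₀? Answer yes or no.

Row totals [33, 55], col totals [31, 24, 33], n=88
χ² = (9−11.62)²/11.62 + (7−9.00)²/9.00 + (17−12.38)²/12.38 + (22−19.38)²/19.38 + (17−15.00)²/15.00 + (16−20.62)²/20.62 = 4.4252
df = 2
p-value (upper-tail) = 0.10942
At α=0.05: p ≥ α → fail to reject H₀

reject H₀: no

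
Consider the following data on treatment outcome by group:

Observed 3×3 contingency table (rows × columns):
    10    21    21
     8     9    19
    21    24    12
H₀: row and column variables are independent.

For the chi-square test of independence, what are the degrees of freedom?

df = (r−1)(c−1) = (3−1)·(3−1) = 4

degrees of freedom = 4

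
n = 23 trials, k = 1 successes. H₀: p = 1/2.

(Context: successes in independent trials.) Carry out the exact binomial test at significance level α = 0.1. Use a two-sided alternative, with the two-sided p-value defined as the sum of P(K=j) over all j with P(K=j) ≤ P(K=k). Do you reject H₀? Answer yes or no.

reject H₀: yes

Exact binomial: n=23, k=1, p₀=1/2=0.5000
P(X=j) = C(n,j)·p₀^j·(1−p₀)^(n−j); p = Σ P(X=j) over j with P(X=j) ≤ P(X=1)
p-value (two-sided) = 0.00001
At α=0.1: p < α → reject H₀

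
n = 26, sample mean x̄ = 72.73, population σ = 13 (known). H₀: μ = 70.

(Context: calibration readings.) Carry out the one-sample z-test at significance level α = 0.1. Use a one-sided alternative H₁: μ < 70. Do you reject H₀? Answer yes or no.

reject H₀: no

SE = σ/√n = 13/√26 = 2.5495
z = (x̄−μ₀)/SE = (72.73−70)/2.5495 = 1.0708
p-value (one-sided, H₁ less) = 0.85787
At α=0.1: p ≥ α → fail to reject H₀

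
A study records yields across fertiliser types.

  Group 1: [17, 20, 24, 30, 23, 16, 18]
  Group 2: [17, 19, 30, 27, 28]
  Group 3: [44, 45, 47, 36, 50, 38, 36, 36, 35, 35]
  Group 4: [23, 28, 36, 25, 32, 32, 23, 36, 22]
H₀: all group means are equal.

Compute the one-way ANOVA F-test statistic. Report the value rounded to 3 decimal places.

Group means [21.14, 24.20, 40.20, 28.56], grand mean 29.935
SSB = Σnᵢ(x̄ᵢ−x̄)² = 1776.392; SSW = ΣΣ(x−x̄ᵢ)² = 823.479
MSB = 1776.392/3 = 592.1305; MSW = 823.479/27 = 30.4992
F = MSB/MSW = 19.4146
df = (3, 27)

test statistic = 19.415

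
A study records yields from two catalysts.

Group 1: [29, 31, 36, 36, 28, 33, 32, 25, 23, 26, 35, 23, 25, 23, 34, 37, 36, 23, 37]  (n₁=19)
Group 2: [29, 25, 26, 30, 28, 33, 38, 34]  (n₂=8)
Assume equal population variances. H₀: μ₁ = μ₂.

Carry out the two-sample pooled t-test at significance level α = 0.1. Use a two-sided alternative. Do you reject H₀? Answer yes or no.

x̄₁=30.105, s₁=5.415, n₁=19
x̄₂=30.375, s₂=4.373, n₂=8
s_p² = [18·5.415² + 7·4.373²]/25 = 26.4666
SE = √(s_p²·(1/19+1/8)) = 2.1682
t = (30.105−30.375)/2.1682 = -0.1244
df = 25
p-value (two-sided) = 0.90199
At α=0.1: p ≥ α → fail to reject H₀

reject H₀: no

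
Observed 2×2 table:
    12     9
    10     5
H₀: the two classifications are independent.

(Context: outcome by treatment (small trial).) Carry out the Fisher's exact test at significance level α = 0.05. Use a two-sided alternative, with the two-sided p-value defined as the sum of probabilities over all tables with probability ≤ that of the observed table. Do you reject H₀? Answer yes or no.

Margins: r₁=21, r₂=15, c₁=22, c₂=14, n=36
p_obs = C(21,12)·C(15,10)/C(36,22); sum pmf over tables with pmf ≤ p_obs
p-value (two-sided) = 0.73172
At α=0.05: p ≥ α → fail to reject H₀

reject H₀: no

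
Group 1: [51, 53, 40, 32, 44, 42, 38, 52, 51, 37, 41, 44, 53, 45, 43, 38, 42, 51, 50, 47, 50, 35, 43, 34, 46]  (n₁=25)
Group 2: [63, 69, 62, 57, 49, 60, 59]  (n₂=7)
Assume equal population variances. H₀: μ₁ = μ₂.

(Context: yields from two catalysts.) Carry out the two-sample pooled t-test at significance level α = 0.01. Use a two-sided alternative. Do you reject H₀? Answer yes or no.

reject H₀: yes

x̄₁=44.080, s₁=6.258, n₁=25
x̄₂=59.857, s₂=6.122, n₂=7
s_p² = [24·6.258² + 6·6.122²]/30 = 38.8232
SE = √(s_p²·(1/25+1/7)) = 2.6644
t = (44.080−59.857)/2.6644 = -5.9214
df = 30
p-value (two-sided) = 0.00000
At α=0.01: p < α → reject H₀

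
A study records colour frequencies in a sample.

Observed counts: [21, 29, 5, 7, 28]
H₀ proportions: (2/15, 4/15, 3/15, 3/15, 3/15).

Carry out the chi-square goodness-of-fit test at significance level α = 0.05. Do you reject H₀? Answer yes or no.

n = 90; E_i = n·p_i = [12.00, 24.00, 18.00, 18.00, 18.00]
χ² = (21−12.00)²/12.00 + (29−24.00)²/24.00 + (5−18.00)²/18.00 + (7−18.00)²/18.00 + (28−18.00)²/18.00 = 29.4583
df = 4
p-value (upper-tail) = 0.00001
At α=0.05: p < α → reject H₀

reject H₀: yes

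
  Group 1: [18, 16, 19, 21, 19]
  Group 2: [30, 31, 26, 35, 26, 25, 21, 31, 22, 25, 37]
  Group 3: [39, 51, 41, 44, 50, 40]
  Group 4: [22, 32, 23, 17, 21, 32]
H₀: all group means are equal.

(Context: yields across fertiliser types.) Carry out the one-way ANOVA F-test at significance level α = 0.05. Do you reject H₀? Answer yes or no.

Group means [18.60, 28.09, 44.17, 24.50], grand mean 29.071
SSB = Σnᵢ(x̄ᵢ−x̄)² = 2051.415; SSW = ΣΣ(x−x̄ᵢ)² = 600.442
MSB = 2051.415/3 = 683.8049; MSW = 600.442/24 = 25.0184
F = MSB/MSW = 27.3320
df = (3, 24)
p-value (upper-tail) = 0.00000
At α=0.05: p < α → reject H₀

reject H₀: yes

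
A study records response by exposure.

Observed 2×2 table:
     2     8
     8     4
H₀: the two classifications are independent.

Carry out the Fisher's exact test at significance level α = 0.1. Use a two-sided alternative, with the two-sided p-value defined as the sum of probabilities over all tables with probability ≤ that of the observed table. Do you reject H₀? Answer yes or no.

reject H₀: yes

Margins: r₁=10, r₂=12, c₁=10, c₂=12, n=22
p_obs = C(10,2)·C(12,8)/C(22,10); sum pmf over tables with pmf ≤ p_obs
p-value (two-sided) = 0.04273
At α=0.1: p < α → reject H₀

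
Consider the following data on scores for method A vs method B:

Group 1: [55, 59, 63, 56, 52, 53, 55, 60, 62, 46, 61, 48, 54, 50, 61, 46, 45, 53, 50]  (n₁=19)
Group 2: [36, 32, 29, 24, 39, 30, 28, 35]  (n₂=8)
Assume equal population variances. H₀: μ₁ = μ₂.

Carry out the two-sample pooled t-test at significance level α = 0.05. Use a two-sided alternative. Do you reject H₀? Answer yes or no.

x̄₁=54.158, s₁=5.737, n₁=19
x̄₂=31.625, s₂=4.868, n₂=8
s_p² = [18·5.737² + 7·4.868²]/25 = 30.3361
SE = √(s_p²·(1/19+1/8)) = 2.3213
t = (54.158−31.625)/2.3213 = 9.7068
df = 25
p-value (two-sided) = 0.00000
At α=0.05: p < α → reject H₀

reject H₀: yes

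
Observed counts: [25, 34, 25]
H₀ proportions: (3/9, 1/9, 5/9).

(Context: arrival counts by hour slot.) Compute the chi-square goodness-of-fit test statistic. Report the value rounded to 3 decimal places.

n = 84; E_i = n·p_i = [28.00, 9.33, 46.67]
χ² = (25−28.00)²/28.00 + (34−9.33)²/9.33 + (25−46.67)²/46.67 = 75.5714
df = 2

test statistic = 75.571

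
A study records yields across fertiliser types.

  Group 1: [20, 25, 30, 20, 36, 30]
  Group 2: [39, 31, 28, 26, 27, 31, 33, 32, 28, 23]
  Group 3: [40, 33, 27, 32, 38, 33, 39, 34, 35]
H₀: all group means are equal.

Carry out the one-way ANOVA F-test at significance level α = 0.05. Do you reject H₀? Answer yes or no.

reject H₀: yes

Group means [26.83, 29.80, 34.56], grand mean 30.800
SSB = Σnᵢ(x̄ᵢ−x̄)² = 231.344; SSW = ΣΣ(x−x̄ᵢ)² = 508.656
MSB = 231.344/2 = 115.6722; MSW = 508.656/22 = 23.1207
F = MSB/MSW = 5.0030
df = (2, 22)
p-value (upper-tail) = 0.01619
At α=0.05: p < α → reject H₀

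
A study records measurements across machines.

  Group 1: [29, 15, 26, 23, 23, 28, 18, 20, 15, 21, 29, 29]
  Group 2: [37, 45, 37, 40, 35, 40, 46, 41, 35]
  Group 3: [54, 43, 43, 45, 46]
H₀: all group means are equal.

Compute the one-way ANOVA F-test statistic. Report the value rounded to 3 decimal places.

test statistic = 54.440

Group means [23.00, 39.56, 46.20], grand mean 33.192
SSB = Σnᵢ(x̄ᵢ−x̄)² = 2457.016; SSW = ΣΣ(x−x̄ᵢ)² = 519.022
MSB = 2457.016/2 = 1228.5081; MSW = 519.022/23 = 22.5662
F = MSB/MSW = 54.4402
df = (2, 23)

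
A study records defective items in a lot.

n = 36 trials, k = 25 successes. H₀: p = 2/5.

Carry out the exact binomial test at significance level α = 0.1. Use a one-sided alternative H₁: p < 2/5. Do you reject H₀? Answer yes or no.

Exact binomial: n=36, k=25, p₀=2/5=0.4000
P(X≤25) from Σ C(n,i)·p₀^i·(1−p₀)^(n−i)
p-value (one-sided, H₁ less) = 0.99991
At α=0.1: p ≥ α → fail to reject H₀

reject H₀: no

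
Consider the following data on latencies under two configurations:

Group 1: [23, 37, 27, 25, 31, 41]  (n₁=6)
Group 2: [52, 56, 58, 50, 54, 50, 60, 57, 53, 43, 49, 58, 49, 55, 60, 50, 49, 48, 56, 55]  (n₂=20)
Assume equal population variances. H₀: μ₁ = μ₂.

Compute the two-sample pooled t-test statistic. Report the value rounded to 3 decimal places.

x̄₁=30.667, s₁=7.090, n₁=6
x̄₂=53.100, s₂=4.541, n₂=20
s_p² = [5·7.090² + 19·4.541²]/24 = 26.7972
SE = √(s_p²·(1/6+1/20)) = 2.4096
t = (30.667−53.100)/2.4096 = -9.3101
df = 24

test statistic = -9.310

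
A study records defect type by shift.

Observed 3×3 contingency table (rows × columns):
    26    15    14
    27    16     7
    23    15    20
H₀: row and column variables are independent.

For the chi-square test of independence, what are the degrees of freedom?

df = (r−1)(c−1) = (3−1)·(3−1) = 4

degrees of freedom = 4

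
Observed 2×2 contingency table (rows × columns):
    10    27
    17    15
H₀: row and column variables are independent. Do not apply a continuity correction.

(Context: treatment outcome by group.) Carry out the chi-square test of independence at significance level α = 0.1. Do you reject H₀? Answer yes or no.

reject H₀: yes

Row totals [37, 32], col totals [27, 42], n=69
χ² = (10−14.48)²/14.48 + (27−22.52)²/22.52 + (17−12.52)²/12.52 + (15−19.48)²/19.48 = 4.9068
df = 1
p-value (upper-tail) = 0.02675
At α=0.1: p < α → reject H₀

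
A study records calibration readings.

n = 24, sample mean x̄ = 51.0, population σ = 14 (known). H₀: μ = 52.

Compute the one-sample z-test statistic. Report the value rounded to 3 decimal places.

test statistic = -0.350

SE = σ/√n = 14/√24 = 2.8577
z = (x̄−μ₀)/SE = (51.0−52)/2.8577 = -0.3499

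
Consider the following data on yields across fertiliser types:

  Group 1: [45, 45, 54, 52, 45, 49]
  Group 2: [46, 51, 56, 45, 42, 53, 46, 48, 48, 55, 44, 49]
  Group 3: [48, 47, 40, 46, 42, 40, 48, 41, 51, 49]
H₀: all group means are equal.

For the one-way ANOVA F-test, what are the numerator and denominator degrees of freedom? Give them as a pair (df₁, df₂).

k = 3 groups, N = 28 total
df = (k−1, N−k) = (3−1, 28−3) = (2, 25)

degrees of freedom = [2, 25]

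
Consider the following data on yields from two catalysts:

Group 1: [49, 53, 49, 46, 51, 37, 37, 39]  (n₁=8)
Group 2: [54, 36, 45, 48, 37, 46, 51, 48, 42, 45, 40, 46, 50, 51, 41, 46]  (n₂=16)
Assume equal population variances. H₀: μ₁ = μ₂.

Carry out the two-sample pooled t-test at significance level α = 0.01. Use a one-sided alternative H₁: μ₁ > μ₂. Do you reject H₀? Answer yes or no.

x̄₁=45.125, s₁=6.512, n₁=8
x̄₂=45.375, s₂=5.110, n₂=16
s_p² = [7·6.512² + 15·5.110²]/22 = 31.3011
SE = √(s_p²·(1/8+1/16)) = 2.4226
t = (45.125−45.375)/2.4226 = -0.1032
df = 22
p-value (one-sided, H₁ greater) = 0.54063
At α=0.01: p ≥ α → fail to reject H₀

reject H₀: no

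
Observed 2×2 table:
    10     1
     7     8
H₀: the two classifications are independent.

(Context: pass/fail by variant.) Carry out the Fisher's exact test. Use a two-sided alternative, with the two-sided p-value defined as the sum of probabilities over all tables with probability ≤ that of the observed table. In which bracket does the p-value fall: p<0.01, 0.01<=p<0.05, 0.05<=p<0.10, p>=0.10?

Margins: r₁=11, r₂=15, c₁=17, c₂=9, n=26
p_obs = C(11,10)·C(15,7)/C(26,17); sum pmf over tables with pmf ≤ p_obs
p-value (two-sided) = 0.03616
→ bracket: 0.01<=p<0.05

p-value bracket: 0.01<=p<0.05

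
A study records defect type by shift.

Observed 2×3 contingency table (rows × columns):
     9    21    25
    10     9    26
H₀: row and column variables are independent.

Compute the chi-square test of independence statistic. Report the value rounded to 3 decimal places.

Row totals [55, 45], col totals [19, 30, 51], n=100
χ² = (9−10.45)²/10.45 + (21−16.50)²/16.50 + (25−28.05)²/28.05 + (10−8.55)²/8.55 + (9−13.50)²/13.50 + (26−22.95)²/22.95 = 3.9114
df = 2

test statistic = 3.911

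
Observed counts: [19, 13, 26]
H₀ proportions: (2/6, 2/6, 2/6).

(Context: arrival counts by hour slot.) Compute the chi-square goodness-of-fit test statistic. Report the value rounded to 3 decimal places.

test statistic = 4.379

n = 58; E_i = n·p_i = [19.33, 19.33, 19.33]
χ² = (19−19.33)²/19.33 + (13−19.33)²/19.33 + (26−19.33)²/19.33 = 4.3793
df = 2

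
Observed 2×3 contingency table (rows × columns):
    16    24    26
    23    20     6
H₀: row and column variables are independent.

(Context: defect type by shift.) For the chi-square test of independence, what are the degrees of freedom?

degrees of freedom = 2

df = (r−1)(c−1) = (2−1)·(3−1) = 2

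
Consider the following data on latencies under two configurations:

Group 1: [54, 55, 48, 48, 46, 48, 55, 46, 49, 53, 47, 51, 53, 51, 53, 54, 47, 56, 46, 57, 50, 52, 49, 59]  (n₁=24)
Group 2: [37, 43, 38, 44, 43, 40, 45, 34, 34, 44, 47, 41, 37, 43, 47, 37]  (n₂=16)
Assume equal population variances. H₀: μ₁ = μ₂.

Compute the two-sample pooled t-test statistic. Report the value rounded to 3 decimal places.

test statistic = 7.963

x̄₁=51.125, s₁=3.791, n₁=24
x̄₂=40.875, s₂=4.272, n₂=16
s_p² = [23·3.791² + 15·4.272²]/38 = 15.9046
SE = √(s_p²·(1/24+1/16)) = 1.2871
t = (51.125−40.875)/1.2871 = 7.9634
df = 38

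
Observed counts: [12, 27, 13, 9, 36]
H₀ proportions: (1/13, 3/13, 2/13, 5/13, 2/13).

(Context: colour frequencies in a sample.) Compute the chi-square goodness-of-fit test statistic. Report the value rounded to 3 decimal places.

n = 97; E_i = n·p_i = [7.46, 22.38, 14.92, 37.31, 14.92]
χ² = (12−7.46)²/7.46 + (27−22.38)²/22.38 + (13−14.92)²/14.92 + (9−37.31)²/37.31 + (36−14.92)²/14.92 = 55.2072
df = 4

test statistic = 55.207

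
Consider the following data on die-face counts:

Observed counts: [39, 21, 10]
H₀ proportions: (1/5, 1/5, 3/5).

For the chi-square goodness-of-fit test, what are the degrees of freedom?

degrees of freedom = 2

df = k − 1 = 3 − 1 = 2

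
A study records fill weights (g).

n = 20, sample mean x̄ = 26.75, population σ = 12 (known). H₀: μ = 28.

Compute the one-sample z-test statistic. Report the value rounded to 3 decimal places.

SE = σ/√n = 12/√20 = 2.6833
z = (x̄−μ₀)/SE = (26.75−28)/2.6833 = -0.4658

test statistic = -0.466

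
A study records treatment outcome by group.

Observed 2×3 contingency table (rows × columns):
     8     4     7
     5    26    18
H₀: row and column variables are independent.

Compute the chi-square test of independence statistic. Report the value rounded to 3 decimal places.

test statistic = 10.468

Row totals [19, 49], col totals [13, 30, 25], n=68
χ² = (8−3.63)²/3.63 + (4−8.38)²/8.38 + (7−6.99)²/6.99 + (5−9.37)²/9.37 + (26−21.62)²/21.62 + (18−18.01)²/18.01 = 10.4678
df = 2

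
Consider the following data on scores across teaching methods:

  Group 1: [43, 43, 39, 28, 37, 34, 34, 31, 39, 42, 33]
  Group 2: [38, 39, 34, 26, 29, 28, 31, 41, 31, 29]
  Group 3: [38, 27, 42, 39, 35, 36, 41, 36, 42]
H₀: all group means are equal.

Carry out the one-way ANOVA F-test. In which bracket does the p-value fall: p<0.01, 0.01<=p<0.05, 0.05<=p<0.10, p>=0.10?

Group means [36.64, 32.60, 37.33], grand mean 35.500
SSB = Σnᵢ(x̄ᵢ−x̄)² = 128.555; SSW = ΣΣ(x−x̄ᵢ)² = 668.945
MSB = 128.555/2 = 64.2773; MSW = 668.945/27 = 24.7758
F = MSB/MSW = 2.5944
df = (2, 27)
p-value (upper-tail) = 0.09320
→ bracket: 0.05<=p<0.10

p-value bracket: 0.05<=p<0.10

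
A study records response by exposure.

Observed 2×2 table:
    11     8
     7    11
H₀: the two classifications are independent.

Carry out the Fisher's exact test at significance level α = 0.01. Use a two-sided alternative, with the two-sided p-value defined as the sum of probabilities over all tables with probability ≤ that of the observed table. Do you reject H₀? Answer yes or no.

reject H₀: no

Margins: r₁=19, r₂=18, c₁=18, c₂=19, n=37
p_obs = C(19,11)·C(18,7)/C(37,18); sum pmf over tables with pmf ≤ p_obs
p-value (two-sided) = 0.32998
At α=0.01: p ≥ α → fail to reject H₀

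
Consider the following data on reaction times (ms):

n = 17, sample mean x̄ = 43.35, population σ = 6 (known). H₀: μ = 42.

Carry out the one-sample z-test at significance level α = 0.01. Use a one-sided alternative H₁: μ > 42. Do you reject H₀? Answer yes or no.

reject H₀: no

SE = σ/√n = 6/√17 = 1.4552
z = (x̄−μ₀)/SE = (43.35−42)/1.4552 = 0.9277
p-value (one-sided, H₁ greater) = 0.17678
At α=0.01: p ≥ α → fail to reject H₀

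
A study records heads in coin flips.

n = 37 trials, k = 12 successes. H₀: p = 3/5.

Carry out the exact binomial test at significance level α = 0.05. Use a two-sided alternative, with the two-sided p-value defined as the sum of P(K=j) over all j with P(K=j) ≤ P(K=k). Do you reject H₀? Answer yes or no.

Exact binomial: n=37, k=12, p₀=3/5=0.6000
P(X=j) = C(n,j)·p₀^j·(1−p₀)^(n−j); p = Σ P(X=j) over j with P(X=j) ≤ P(X=12)
p-value (two-sided) = 0.00110
At α=0.05: p < α → reject H₀

reject H₀: yes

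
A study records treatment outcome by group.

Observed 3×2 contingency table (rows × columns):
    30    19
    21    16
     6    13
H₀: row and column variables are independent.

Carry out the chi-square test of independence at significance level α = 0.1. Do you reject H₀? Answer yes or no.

Row totals [49, 37, 19], col totals [57, 48], n=105
χ² = (30−26.60)²/26.60 + (19−22.40)²/22.40 + (21−20.09)²/20.09 + (16−16.91)²/16.91 + (6−10.31)²/10.31 + (13−8.69)²/8.69 = 4.9892
df = 2
p-value (upper-tail) = 0.08253
At α=0.1: p < α → reject H₀

reject H₀: yes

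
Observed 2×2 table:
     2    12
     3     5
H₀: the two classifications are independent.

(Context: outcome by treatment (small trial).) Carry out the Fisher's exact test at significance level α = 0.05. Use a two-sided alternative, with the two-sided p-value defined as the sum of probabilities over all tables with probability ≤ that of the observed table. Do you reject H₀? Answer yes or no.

reject H₀: no

Margins: r₁=14, r₂=8, c₁=5, c₂=17, n=22
p_obs = C(14,2)·C(8,3)/C(22,5); sum pmf over tables with pmf ≤ p_obs
p-value (two-sided) = 0.30888
At α=0.05: p ≥ α → fail to reject H₀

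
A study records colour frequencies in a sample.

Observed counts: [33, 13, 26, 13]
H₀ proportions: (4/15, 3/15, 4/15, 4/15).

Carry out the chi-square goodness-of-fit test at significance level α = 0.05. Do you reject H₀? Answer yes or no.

reject H₀: yes

n = 85; E_i = n·p_i = [22.67, 17.00, 22.67, 22.67]
χ² = (33−22.67)²/22.67 + (13−17.00)²/17.00 + (26−22.67)²/22.67 + (13−22.67)²/22.67 = 10.2647
df = 3
p-value (upper-tail) = 0.01645
At α=0.05: p < α → reject H₀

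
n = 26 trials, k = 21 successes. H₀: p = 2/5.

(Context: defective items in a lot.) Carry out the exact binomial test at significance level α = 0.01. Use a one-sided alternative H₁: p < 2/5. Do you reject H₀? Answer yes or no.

reject H₀: no

Exact binomial: n=26, k=21, p₀=2/5=0.4000
P(X≤21) from Σ C(n,i)·p₀^i·(1−p₀)^(n−i)
p-value (one-sided, H₁ less) = 1.00000
At α=0.01: p ≥ α → fail to reject H₀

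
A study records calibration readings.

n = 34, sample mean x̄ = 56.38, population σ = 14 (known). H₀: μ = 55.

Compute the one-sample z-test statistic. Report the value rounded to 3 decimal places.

test statistic = 0.575

SE = σ/√n = 14/√34 = 2.4010
z = (x̄−μ₀)/SE = (56.38−55)/2.4010 = 0.5748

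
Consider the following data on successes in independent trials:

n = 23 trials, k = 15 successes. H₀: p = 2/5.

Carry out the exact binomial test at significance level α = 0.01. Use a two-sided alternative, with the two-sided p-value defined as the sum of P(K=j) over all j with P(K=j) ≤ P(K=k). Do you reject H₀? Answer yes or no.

Exact binomial: n=23, k=15, p₀=2/5=0.4000
P(X=j) = C(n,j)·p₀^j·(1−p₀)^(n−j); p = Σ P(X=j) over j with P(X=j) ≤ P(X=15)
p-value (two-sided) = 0.01798
At α=0.01: p ≥ α → fail to reject H₀

reject H₀: no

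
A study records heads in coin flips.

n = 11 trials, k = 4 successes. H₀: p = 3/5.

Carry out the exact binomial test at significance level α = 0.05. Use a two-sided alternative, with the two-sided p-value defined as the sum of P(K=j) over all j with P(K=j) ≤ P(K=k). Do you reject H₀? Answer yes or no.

Exact binomial: n=11, k=4, p₀=3/5=0.6000
P(X=j) = C(n,j)·p₀^j·(1−p₀)^(n−j); p = Σ P(X=j) over j with P(X=j) ≤ P(X=4)
p-value (two-sided) = 0.12959
At α=0.05: p ≥ α → fail to reject H₀

reject H₀: no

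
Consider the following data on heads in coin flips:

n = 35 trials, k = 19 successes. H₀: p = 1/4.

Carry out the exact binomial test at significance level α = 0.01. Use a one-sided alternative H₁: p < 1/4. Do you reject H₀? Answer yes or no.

reject H₀: no

Exact binomial: n=35, k=19, p₀=1/4=0.2500
P(X≤19) from Σ C(n,i)·p₀^i·(1−p₀)^(n−i)
p-value (one-sided, H₁ less) = 0.99995
At α=0.01: p ≥ α → fail to reject H₀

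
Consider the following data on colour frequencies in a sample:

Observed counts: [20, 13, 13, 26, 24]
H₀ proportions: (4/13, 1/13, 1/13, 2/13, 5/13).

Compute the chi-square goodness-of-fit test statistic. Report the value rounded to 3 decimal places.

test statistic = 24.683

n = 96; E_i = n·p_i = [29.54, 7.38, 7.38, 14.77, 36.92]
χ² = (20−29.54)²/29.54 + (13−7.38)²/7.38 + (13−7.38)²/7.38 + (26−14.77)²/14.77 + (24−36.92)²/36.92 = 24.6833
df = 4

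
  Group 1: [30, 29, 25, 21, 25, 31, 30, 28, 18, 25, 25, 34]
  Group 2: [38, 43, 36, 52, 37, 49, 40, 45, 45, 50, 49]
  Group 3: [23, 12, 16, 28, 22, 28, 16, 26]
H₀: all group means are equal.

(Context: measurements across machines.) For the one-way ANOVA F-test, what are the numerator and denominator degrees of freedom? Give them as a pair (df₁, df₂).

k = 3 groups, N = 31 total
df = (k−1, N−k) = (3−1, 31−3) = (2, 28)

degrees of freedom = [2, 28]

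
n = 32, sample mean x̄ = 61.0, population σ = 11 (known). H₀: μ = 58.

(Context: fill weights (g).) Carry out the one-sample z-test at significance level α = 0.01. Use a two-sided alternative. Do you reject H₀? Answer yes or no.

reject H₀: no

SE = σ/√n = 11/√32 = 1.9445
z = (x̄−μ₀)/SE = (61.0−58)/1.9445 = 1.5428
p-value (two-sided) = 0.12288
At α=0.01: p ≥ α → fail to reject H₀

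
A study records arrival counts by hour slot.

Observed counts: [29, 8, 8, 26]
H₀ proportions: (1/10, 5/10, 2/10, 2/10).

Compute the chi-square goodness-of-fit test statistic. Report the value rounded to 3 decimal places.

test statistic = 101.366

n = 71; E_i = n·p_i = [7.10, 35.50, 14.20, 14.20]
χ² = (29−7.10)²/7.10 + (8−35.50)²/35.50 + (8−14.20)²/14.20 + (26−14.20)²/14.20 = 101.3662
df = 3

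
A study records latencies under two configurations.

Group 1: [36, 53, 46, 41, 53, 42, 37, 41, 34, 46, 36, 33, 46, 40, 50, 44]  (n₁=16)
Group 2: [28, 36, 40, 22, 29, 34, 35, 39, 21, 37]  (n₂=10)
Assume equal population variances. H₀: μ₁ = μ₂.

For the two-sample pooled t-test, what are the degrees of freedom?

degrees of freedom = 24

df = n₁ + n₂ − 2 = 16 + 10 − 2 = 24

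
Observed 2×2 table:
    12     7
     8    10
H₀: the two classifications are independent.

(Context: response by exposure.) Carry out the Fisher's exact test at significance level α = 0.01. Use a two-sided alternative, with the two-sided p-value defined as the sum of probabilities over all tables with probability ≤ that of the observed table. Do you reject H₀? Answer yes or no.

Margins: r₁=19, r₂=18, c₁=20, c₂=17, n=37
p_obs = C(19,12)·C(18,8)/C(37,20); sum pmf over tables with pmf ≤ p_obs
p-value (two-sided) = 0.32998
At α=0.01: p ≥ α → fail to reject H₀

reject H₀: no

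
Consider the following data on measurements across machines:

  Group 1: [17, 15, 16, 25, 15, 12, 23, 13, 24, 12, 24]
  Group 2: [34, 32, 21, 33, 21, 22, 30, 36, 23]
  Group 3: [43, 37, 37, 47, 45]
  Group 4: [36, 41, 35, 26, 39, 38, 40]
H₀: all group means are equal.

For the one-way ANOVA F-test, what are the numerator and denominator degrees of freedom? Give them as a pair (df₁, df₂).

degrees of freedom = [3, 28]

k = 4 groups, N = 32 total
df = (k−1, N−k) = (4−1, 32−4) = (3, 28)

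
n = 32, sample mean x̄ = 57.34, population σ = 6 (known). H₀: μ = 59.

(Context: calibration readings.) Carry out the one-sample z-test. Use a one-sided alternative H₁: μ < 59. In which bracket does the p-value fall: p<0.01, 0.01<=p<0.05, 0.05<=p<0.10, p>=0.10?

p-value bracket: 0.05<=p<0.10

SE = σ/√n = 6/√32 = 1.0607
z = (x̄−μ₀)/SE = (57.34−59)/1.0607 = -1.5651
p-value (one-sided, H₁ less) = 0.05878
→ bracket: 0.05<=p<0.10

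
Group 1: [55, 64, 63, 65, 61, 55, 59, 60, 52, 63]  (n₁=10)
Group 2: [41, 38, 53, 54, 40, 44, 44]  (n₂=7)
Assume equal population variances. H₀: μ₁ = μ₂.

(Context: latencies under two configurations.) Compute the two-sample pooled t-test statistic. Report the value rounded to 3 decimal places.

x̄₁=59.700, s₁=4.398, n₁=10
x̄₂=44.857, s₂=6.283, n₂=7
s_p² = [9·4.398² + 6·6.283²]/15 = 27.3971
SE = √(s_p²·(1/10+1/7)) = 2.5795
t = (59.700−44.857)/2.5795 = 5.7543
df = 15

test statistic = 5.754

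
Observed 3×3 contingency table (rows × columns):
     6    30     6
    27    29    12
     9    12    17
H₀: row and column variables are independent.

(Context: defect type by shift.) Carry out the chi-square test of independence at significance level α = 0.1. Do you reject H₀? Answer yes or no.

Row totals [42, 68, 38], col totals [42, 71, 35], n=148
χ² = (6−11.92)²/11.92 + (30−20.15)²/20.15 + (6−9.93)²/9.93 + (27−19.30)²/19.30 + (29−32.62)²/32.62 + (12−16.08)²/16.08 + (9−10.78)²/10.78 + (12−18.23)²/18.23 + (17−8.99)²/8.99 = 23.3951
df = 4
p-value (upper-tail) = 0.00011
At α=0.1: p < α → reject H₀

reject H₀: yes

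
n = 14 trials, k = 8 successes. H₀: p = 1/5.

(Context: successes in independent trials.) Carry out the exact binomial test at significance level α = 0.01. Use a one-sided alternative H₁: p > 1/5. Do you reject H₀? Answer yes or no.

Exact binomial: n=14, k=8, p₀=1/5=0.2000
P(X≥8) from Σ C(n,i)·p₀^i·(1−p₀)^(n−i)
p-value (one-sided, H₁ greater) = 0.00240
At α=0.01: p < α → reject H₀

reject H₀: yes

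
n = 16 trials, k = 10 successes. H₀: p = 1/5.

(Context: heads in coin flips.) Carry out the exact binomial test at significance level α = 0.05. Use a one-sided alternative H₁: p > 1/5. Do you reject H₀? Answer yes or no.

Exact binomial: n=16, k=10, p₀=1/5=0.2000
P(X≥10) from Σ C(n,i)·p₀^i·(1−p₀)^(n−i)
p-value (one-sided, H₁ greater) = 0.00025
At α=0.05: p < α → reject H₀

reject H₀: yes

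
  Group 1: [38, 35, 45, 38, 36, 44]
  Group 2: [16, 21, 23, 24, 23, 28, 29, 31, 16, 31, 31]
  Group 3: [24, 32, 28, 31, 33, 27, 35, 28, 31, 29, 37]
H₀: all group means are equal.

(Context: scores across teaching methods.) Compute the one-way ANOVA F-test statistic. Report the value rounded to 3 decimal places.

test statistic = 18.709

Group means [39.33, 24.82, 30.45], grand mean 30.143
SSB = Σnᵢ(x̄ᵢ−x̄)² = 819.732; SSW = ΣΣ(x−x̄ᵢ)² = 547.697
MSB = 819.732/2 = 409.8658; MSW = 547.697/25 = 21.9079
F = MSB/MSW = 18.7086
df = (2, 25)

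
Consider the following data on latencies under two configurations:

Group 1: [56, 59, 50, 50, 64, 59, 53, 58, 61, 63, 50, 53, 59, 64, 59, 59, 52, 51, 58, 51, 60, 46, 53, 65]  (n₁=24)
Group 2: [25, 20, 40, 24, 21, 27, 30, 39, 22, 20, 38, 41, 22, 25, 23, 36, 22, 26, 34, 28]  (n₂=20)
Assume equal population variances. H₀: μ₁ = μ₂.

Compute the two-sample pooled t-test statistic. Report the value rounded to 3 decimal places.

test statistic = 14.936

x̄₁=56.375, s₁=5.315, n₁=24
x̄₂=28.150, s₂=7.206, n₂=20
s_p² = [23·5.315² + 19·7.206²]/42 = 38.9565
SE = √(s_p²·(1/24+1/20)) = 1.8897
t = (56.375−28.150)/1.8897 = 14.9361
df = 42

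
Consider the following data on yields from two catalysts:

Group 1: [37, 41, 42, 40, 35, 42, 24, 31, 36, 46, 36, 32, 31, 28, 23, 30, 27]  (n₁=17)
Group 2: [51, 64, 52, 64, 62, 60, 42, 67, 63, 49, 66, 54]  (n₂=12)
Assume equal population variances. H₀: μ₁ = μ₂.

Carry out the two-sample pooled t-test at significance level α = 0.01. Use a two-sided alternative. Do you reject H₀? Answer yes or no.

x̄₁=34.176, s₁=6.701, n₁=17
x̄₂=57.833, s₂=7.975, n₂=12
s_p² = [16·6.701² + 11·7.975²]/27 = 52.5236
SE = √(s_p²·(1/17+1/12)) = 2.7325
t = (34.176−57.833)/2.7325 = -8.6576
df = 27
p-value (two-sided) = 0.00000
At α=0.01: p < α → reject H₀

reject H₀: yes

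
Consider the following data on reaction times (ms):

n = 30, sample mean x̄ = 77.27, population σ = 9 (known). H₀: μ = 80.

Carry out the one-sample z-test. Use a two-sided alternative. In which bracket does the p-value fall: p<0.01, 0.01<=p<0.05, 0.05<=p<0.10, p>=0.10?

SE = σ/√n = 9/√30 = 1.6432
z = (x̄−μ₀)/SE = (77.27−80)/1.6432 = -1.6614
p-value (two-sided) = 0.09663
→ bracket: 0.05<=p<0.10

p-value bracket: 0.05<=p<0.10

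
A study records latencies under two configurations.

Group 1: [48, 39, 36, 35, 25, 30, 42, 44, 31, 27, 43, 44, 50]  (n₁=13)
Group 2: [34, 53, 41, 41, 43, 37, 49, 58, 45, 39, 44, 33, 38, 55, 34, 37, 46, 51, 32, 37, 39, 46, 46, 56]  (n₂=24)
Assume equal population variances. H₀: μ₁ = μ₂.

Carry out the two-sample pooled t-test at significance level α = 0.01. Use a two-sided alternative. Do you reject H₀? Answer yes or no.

x̄₁=38.000, s₁=8.031, n₁=13
x̄₂=43.083, s₂=7.592, n₂=24
s_p² = [12·8.031² + 23·7.592²]/35 = 59.9952
SE = √(s_p²·(1/13+1/24)) = 2.6674
t = (38.000−43.083)/2.6674 = -1.9058
df = 35
p-value (two-sided) = 0.06492
At α=0.01: p ≥ α → fail to reject H₀

reject H₀: no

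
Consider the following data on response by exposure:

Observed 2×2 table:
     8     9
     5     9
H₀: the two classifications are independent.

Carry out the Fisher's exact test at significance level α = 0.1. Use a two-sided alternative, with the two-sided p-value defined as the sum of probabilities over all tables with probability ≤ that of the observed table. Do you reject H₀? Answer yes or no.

reject H₀: no

Margins: r₁=17, r₂=14, c₁=13, c₂=18, n=31
p_obs = C(17,8)·C(14,5)/C(31,13); sum pmf over tables with pmf ≤ p_obs
p-value (two-sided) = 0.71684
At α=0.1: p ≥ α → fail to reject H₀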